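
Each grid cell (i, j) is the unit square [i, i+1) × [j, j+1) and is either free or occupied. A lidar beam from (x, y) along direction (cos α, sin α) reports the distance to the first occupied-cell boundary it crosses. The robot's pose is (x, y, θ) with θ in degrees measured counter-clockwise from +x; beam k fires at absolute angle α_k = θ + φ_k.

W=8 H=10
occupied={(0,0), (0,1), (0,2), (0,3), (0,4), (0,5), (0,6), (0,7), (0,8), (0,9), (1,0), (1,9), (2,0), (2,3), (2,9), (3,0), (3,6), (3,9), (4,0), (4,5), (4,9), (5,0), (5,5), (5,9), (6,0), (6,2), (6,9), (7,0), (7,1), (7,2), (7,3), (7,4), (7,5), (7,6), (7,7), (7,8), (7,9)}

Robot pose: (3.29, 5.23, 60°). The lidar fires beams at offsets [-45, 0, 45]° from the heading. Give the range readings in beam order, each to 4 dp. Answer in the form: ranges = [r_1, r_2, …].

ranges = [0.7350, 0.8891, 0.7972]

beam 1: φ=-45°, α=15°
  dir = (cos 15°, sin 15°) = (0.9659, 0.2588); from cell (3,5)
  next x-line at t=0.7350, next y-line at t=2.9751; Δt_x=1.0353, Δt_y=3.8637
    x: enter (4,5) at t=0.7350 ← occupied
  → r_1 = 0.7350
beam 2: φ=0°, α=60°
  dir = (cos 60°, sin 60°) = (0.5000, 0.8660); from cell (3,5)
  next x-line at t=1.4200, next y-line at t=0.8891; Δt_x=2.0000, Δt_y=1.1547
    y: enter (3,6) at t=0.8891 ← occupied
  → r_2 = 0.8891
beam 3: φ=45°, α=105°
  dir = (cos 105°, sin 105°) = (-0.2588, 0.9659); from cell (3,5)
  next x-line at t=1.1205, next y-line at t=0.7972; Δt_x=3.8637, Δt_y=1.0353
    y: enter (3,6) at t=0.7972 ← occupied
  → r_3 = 0.7972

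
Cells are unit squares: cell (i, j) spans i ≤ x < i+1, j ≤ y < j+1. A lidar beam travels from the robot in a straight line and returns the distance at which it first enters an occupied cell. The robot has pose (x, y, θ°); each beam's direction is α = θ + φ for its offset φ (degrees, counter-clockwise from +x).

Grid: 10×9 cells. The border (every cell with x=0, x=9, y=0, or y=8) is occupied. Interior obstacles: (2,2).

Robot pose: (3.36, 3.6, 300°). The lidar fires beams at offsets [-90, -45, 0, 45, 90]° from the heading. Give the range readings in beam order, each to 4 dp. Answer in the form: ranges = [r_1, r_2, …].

beam 1: φ=-90°, α=210°
  direction (-0.8660, -0.5000); cell (3,3); t to first gridline: x 0.4157, y 1.2000 (then +1.1547 / +2.0000)
    (2,3) via x @ 0.4157
    (2,2) via y @ 1.2000  # hit
  → r_1 = 1.2000
beam 2: φ=-45°, α=255°
  direction (-0.2588, -0.9659); cell (3,3); t to first gridline: x 1.3909, y 0.6212 (then +3.8637 / +1.0353)
    (3,2) via y @ 0.6212
    (2,2) via x @ 1.3909  # hit
  → r_2 = 1.3909
beam 3: φ=0°, α=300°
  direction (0.5000, -0.8660); cell (3,3); t to first gridline: x 1.2800, y 0.6928 (then +2.0000 / +1.1547)
    (3,2) via y @ 0.6928
    (4,2) via x @ 1.2800
    (4,1) via y @ 1.8475
    (4,0) via y @ 3.0022  # hit
  → r_3 = 3.0022
beam 4: φ=45°, α=345°
  direction (0.9659, -0.2588); cell (3,3); t to first gridline: x 0.6626, y 2.3182 (then +1.0353 / +3.8637)
    (4,3) via x @ 0.6626
    (5,3) via x @ 1.6979
    (5,2) via y @ 2.3182
    (6,2) via x @ 2.7331
    (7,2) via x @ 3.7684
    (8,2) via x @ 4.8037
    (9,2) via x @ 5.8390  # hit
  → r_4 = 5.8390
beam 5: φ=90°, α=30°
  direction (0.8660, 0.5000); cell (3,3); t to first gridline: x 0.7390, y 0.8000 (then +1.1547 / +2.0000)
    (4,3) via x @ 0.7390
    (4,4) via y @ 0.8000
    (5,4) via x @ 1.8937
    (5,5) via y @ 2.8000
    (6,5) via x @ 3.0484
    (7,5) via x @ 4.2031
    (7,6) via y @ 4.8000
    (8,6) via x @ 5.3578
    (9,6) via x @ 6.5125  # hit
  → r_5 = 6.5125

ranges = [1.2000, 1.3909, 3.0022, 5.8390, 6.5125]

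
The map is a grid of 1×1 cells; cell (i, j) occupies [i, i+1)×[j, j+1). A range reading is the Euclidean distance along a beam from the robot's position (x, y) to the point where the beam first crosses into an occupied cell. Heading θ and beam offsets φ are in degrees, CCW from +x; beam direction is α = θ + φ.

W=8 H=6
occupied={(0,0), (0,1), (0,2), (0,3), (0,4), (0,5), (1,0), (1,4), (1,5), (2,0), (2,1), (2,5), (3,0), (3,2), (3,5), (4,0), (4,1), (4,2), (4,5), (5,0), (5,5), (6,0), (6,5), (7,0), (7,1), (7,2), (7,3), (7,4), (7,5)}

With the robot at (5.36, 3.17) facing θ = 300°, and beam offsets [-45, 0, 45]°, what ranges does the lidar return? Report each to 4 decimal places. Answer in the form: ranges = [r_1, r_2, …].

beam 1: φ=-45°, α=255°
  d=(-0.2588,-0.9659)  start (5,3)  tX=1.3909 tY=0.1760  stride 1/|dx|=3.8637 1/|dy|=1.0353
    cross y-line → (5,2), t=0.1760
    cross y-line → (5,1), t=1.2113
    cross x-line → (4,1), t=1.3909 (wall)
  → r_1 = 1.3909
beam 2: φ=0°, α=300°
  d=(0.5000,-0.8660)  start (5,3)  tX=1.2800 tY=0.1963  stride 1/|dx|=2.0000 1/|dy|=1.1547
    cross y-line → (5,2), t=0.1963
    cross x-line → (6,2), t=1.2800
    cross y-line → (6,1), t=1.3510
    cross y-line → (6,0), t=2.5057 (wall)
  → r_2 = 2.5057
beam 3: φ=45°, α=345°
  d=(0.9659,-0.2588)  start (5,3)  tX=0.6626 tY=0.6568  stride 1/|dx|=1.0353 1/|dy|=3.8637
    cross y-line → (5,2), t=0.6568
    cross x-line → (6,2), t=0.6626
    cross x-line → (7,2), t=1.6979 (wall)
  → r_3 = 1.6979

ranges = [1.3909, 2.5057, 1.6979]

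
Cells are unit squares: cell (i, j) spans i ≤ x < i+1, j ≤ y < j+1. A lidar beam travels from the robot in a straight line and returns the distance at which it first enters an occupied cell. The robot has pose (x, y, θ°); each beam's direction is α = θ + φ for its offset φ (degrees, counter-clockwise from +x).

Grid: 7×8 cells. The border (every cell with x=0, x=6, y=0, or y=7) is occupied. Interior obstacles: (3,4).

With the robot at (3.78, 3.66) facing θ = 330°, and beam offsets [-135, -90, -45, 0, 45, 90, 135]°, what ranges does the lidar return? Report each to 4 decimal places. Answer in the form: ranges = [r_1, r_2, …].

ranges = [2.8781, 3.0715, 2.7538, 2.5634, 2.2983, 0.3926, 0.3520]

beam 1: φ=-135°, α=195°
  direction (-0.9659, -0.2588); cell (3,3); t to first gridline: x 0.8075, y 2.5500 (then +1.0353 / +3.8637)
    (2,3) via x @ 0.8075
    (1,3) via x @ 1.8428
    (1,2) via y @ 2.5500
    (0,2) via x @ 2.8781  # hit
  → r_1 = 2.8781
beam 2: φ=-90°, α=240°
  direction (-0.5000, -0.8660); cell (3,3); t to first gridline: x 1.5600, y 0.7621 (then +2.0000 / +1.1547)
    (3,2) via y @ 0.7621
    (2,2) via x @ 1.5600
    (2,1) via y @ 1.9168
    (2,0) via y @ 3.0715  # hit
  → r_2 = 3.0715
beam 3: φ=-45°, α=285°
  direction (0.2588, -0.9659); cell (3,3); t to first gridline: x 0.8500, y 0.6833 (then +3.8637 / +1.0353)
    (3,2) via y @ 0.6833
    (4,2) via x @ 0.8500
    (4,1) via y @ 1.7186
    (4,0) via y @ 2.7538  # hit
  → r_3 = 2.7538
beam 4: φ=0°, α=330°
  direction (0.8660, -0.5000); cell (3,3); t to first gridline: x 0.2540, y 1.3200 (then +1.1547 / +2.0000)
    (4,3) via x @ 0.2540
    (4,2) via y @ 1.3200
    (5,2) via x @ 1.4087
    (6,2) via x @ 2.5634  # hit
  → r_4 = 2.5634
beam 5: φ=45°, α=15°
  direction (0.9659, 0.2588); cell (3,3); t to first gridline: x 0.2278, y 1.3137 (then +1.0353 / +3.8637)
    (4,3) via x @ 0.2278
    (5,3) via x @ 1.2630
    (5,4) via y @ 1.3137
    (6,4) via x @ 2.2983  # hit
  → r_5 = 2.2983
beam 6: φ=90°, α=60°
  direction (0.5000, 0.8660); cell (3,3); t to first gridline: x 0.4400, y 0.3926 (then +2.0000 / +1.1547)
    (3,4) via y @ 0.3926  # hit
  → r_6 = 0.3926
beam 7: φ=135°, α=105°
  direction (-0.2588, 0.9659); cell (3,3); t to first gridline: x 3.0137, y 0.3520 (then +3.8637 / +1.0353)
    (3,4) via y @ 0.3520  # hit
  → r_7 = 0.3520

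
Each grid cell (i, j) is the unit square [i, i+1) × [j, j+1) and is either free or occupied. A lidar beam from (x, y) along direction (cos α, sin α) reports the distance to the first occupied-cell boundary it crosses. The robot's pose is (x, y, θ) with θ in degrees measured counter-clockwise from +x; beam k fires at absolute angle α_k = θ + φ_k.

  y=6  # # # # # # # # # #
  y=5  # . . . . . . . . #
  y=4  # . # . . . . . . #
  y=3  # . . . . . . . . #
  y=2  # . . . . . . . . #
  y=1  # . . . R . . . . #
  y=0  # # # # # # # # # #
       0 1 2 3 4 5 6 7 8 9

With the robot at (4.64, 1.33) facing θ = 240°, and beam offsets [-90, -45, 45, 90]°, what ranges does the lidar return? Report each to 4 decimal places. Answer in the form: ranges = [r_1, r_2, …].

beam 1: φ=-90°, α=150°
  direction (-0.8660, 0.5000); cell (4,1); t to first gridline: x 0.7390, y 1.3400 (then +1.1547 / +2.0000)
    (3,1) via x @ 0.7390
    (3,2) via y @ 1.3400
    (2,2) via x @ 1.8937
    (1,2) via x @ 3.0484
    (1,3) via y @ 3.3400
    (0,3) via x @ 4.2031  # hit
  → r_1 = 4.2031
beam 2: φ=-45°, α=195°
  direction (-0.9659, -0.2588); cell (4,1); t to first gridline: x 0.6626, y 1.2750 (then +1.0353 / +3.8637)
    (3,1) via x @ 0.6626
    (3,0) via y @ 1.2750  # hit
  → r_2 = 1.2750
beam 3: φ=45°, α=285°
  direction (0.2588, -0.9659); cell (4,1); t to first gridline: x 1.3909, y 0.3416 (then +3.8637 / +1.0353)
    (4,0) via y @ 0.3416  # hit
  → r_3 = 0.3416
beam 4: φ=90°, α=330°
  direction (0.8660, -0.5000); cell (4,1); t to first gridline: x 0.4157, y 0.6600 (then +1.1547 / +2.0000)
    (5,1) via x @ 0.4157
    (5,0) via y @ 0.6600  # hit
  → r_4 = 0.6600

ranges = [4.2031, 1.2750, 0.3416, 0.6600]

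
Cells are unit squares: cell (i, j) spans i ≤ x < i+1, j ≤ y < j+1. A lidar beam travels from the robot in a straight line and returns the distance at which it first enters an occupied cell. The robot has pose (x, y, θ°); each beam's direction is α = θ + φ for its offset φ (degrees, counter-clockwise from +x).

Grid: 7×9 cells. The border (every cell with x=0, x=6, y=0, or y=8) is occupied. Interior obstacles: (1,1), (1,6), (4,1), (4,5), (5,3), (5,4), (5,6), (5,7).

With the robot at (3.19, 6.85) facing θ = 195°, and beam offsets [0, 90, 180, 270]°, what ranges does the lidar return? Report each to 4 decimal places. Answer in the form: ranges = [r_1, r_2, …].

ranges = [1.2320, 5.0211, 1.8738, 1.1906]

beam 1: φ=0°, α=195°
  d=(-0.9659,-0.2588)  start (3,6)  tX=0.1967 tY=3.2841  stride 1/|dx|=1.0353 1/|dy|=3.8637
    cross x-line → (2,6), t=0.1967
    cross x-line → (1,6), t=1.2320 (wall)
  → r_1 = 1.2320
beam 2: φ=90°, α=285°
  d=(0.2588,-0.9659)  start (3,6)  tX=3.1296 tY=0.8800  stride 1/|dx|=3.8637 1/|dy|=1.0353
    cross y-line → (3,5), t=0.8800
    cross y-line → (3,4), t=1.9153
    cross y-line → (3,3), t=2.9505
    cross x-line → (4,3), t=3.1296
    cross y-line → (4,2), t=3.9858
    cross y-line → (4,1), t=5.0211 (wall)
  → r_2 = 5.0211
beam 3: φ=180°, α=15°
  d=(0.9659,0.2588)  start (3,6)  tX=0.8386 tY=0.5796  stride 1/|dx|=1.0353 1/|dy|=3.8637
    cross y-line → (3,7), t=0.5796
    cross x-line → (4,7), t=0.8386
    cross x-line → (5,7), t=1.8738 (wall)
  → r_3 = 1.8738
beam 4: φ=270°, α=105°
  d=(-0.2588,0.9659)  start (3,6)  tX=0.7341 tY=0.1553  stride 1/|dx|=3.8637 1/|dy|=1.0353
    cross y-line → (3,7), t=0.1553
    cross x-line → (2,7), t=0.7341
    cross y-line → (2,8), t=1.1906 (wall)
  → r_4 = 1.1906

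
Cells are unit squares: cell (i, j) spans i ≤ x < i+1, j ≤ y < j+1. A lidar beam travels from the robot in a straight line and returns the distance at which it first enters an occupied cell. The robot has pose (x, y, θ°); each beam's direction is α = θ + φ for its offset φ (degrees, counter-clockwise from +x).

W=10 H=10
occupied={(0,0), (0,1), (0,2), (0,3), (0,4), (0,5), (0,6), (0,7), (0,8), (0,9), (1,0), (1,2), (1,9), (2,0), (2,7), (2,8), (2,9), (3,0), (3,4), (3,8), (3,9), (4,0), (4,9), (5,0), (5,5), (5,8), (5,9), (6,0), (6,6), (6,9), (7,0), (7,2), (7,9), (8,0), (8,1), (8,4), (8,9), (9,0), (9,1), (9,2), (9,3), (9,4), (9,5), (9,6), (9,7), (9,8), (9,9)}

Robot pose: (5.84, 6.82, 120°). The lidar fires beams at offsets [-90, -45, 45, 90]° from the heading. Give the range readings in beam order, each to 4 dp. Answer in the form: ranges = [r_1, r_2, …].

beam 1: φ=-90°, α=30°
  direction (0.8660, 0.5000); cell (5,6); t to first gridline: x 0.1848, y 0.3600 (then +1.1547 / +2.0000)
    (6,6) via x @ 0.1848  # hit
  → r_1 = 0.1848
beam 2: φ=-45°, α=75°
  direction (0.2588, 0.9659); cell (5,6); t to first gridline: x 0.6182, y 0.1863 (then +3.8637 / +1.0353)
    (5,7) via y @ 0.1863
    (6,7) via x @ 0.6182
    (6,8) via y @ 1.2216
    (6,9) via y @ 2.2569  # hit
  → r_2 = 2.2569
beam 3: φ=45°, α=165°
  direction (-0.9659, 0.2588); cell (5,6); t to first gridline: x 0.8696, y 0.6955 (then +1.0353 / +3.8637)
    (5,7) via y @ 0.6955
    (4,7) via x @ 0.8696
    (3,7) via x @ 1.9049
    (2,7) via x @ 2.9402  # hit
  → r_3 = 2.9402
beam 4: φ=90°, α=210°
  direction (-0.8660, -0.5000); cell (5,6); t to first gridline: x 0.9699, y 1.6400 (then +1.1547 / +2.0000)
    (4,6) via x @ 0.9699
    (4,5) via y @ 1.6400
    (3,5) via x @ 2.1246
    (2,5) via x @ 3.2793
    (2,4) via y @ 3.6400
    (1,4) via x @ 4.4341
    (0,4) via x @ 5.5888  # hit
  → r_4 = 5.5888

ranges = [0.1848, 2.2569, 2.9402, 5.5888]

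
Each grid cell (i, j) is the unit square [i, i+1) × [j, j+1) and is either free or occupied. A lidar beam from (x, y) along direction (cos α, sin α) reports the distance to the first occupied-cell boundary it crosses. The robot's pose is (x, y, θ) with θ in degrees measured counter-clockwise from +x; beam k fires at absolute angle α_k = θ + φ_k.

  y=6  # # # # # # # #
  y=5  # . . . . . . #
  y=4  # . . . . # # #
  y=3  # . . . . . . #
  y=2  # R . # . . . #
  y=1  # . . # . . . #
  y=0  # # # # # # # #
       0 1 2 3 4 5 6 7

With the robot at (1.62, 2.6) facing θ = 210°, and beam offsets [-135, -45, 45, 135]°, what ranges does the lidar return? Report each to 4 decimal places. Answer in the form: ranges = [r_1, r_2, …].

beam 1: φ=-135°, α=75°
  dir = (cos 75°, sin 75°) = (0.2588, 0.9659); from cell (1,2)
  next x-line at t=1.4682, next y-line at t=0.4141; Δt_x=3.8637, Δt_y=1.0353
    y: enter (1,3) at t=0.4141
    y: enter (1,4) at t=1.4494
    x: enter (2,4) at t=1.4682
    y: enter (2,5) at t=2.4847
    y: enter (2,6) at t=3.5199 ← occupied
  → r_1 = 3.5199
beam 2: φ=-45°, α=165°
  dir = (cos 165°, sin 165°) = (-0.9659, 0.2588); from cell (1,2)
  next x-line at t=0.6419, next y-line at t=1.5455; Δt_x=1.0353, Δt_y=3.8637
    x: enter (0,2) at t=0.6419 ← occupied
  → r_2 = 0.6419
beam 3: φ=45°, α=255°
  dir = (cos 255°, sin 255°) = (-0.2588, -0.9659); from cell (1,2)
  next x-line at t=2.3955, next y-line at t=0.6212; Δt_x=3.8637, Δt_y=1.0353
    y: enter (1,1) at t=0.6212
    y: enter (1,0) at t=1.6564 ← occupied
  → r_3 = 1.6564
beam 4: φ=135°, α=345°
  dir = (cos 345°, sin 345°) = (0.9659, -0.2588); from cell (1,2)
  next x-line at t=0.3934, next y-line at t=2.3182; Δt_x=1.0353, Δt_y=3.8637
    x: enter (2,2) at t=0.3934
    x: enter (3,2) at t=1.4287 ← occupied
  → r_4 = 1.4287

ranges = [3.5199, 0.6419, 1.6564, 1.4287]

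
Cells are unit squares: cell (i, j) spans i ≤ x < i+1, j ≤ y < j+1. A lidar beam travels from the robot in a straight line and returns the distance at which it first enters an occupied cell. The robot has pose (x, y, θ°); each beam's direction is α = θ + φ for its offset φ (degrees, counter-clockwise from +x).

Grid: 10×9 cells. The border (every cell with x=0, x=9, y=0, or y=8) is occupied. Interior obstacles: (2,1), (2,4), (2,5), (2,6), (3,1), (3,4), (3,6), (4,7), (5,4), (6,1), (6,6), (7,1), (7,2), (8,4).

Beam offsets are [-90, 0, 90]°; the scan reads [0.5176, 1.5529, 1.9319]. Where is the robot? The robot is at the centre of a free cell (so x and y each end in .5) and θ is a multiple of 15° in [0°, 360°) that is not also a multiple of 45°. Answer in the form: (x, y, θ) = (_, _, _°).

(x, y, θ) = (1.5, 2.5, 255°)

The pose lattice has 42·16 = 672 candidates. Test each by forward raycasting.
  (6.5, 2.5, 15°): beam 2 = 0.5176 ≠ 1.5529 ✗
  (5.5, 5.5, 30°): beam 1 = 0.5774 ≠ 0.5176 ✗
  (8.5, 3.5, 195°): beam 2 = 5.7956 ≠ 1.5529 ✗
  …
  (1.5, 2.5, 255°): r_1=0.5176, r_2=1.5529, r_3=1.9319 — all match ✓
Unique over the lattice → pose = (1.5, 2.5, 255°).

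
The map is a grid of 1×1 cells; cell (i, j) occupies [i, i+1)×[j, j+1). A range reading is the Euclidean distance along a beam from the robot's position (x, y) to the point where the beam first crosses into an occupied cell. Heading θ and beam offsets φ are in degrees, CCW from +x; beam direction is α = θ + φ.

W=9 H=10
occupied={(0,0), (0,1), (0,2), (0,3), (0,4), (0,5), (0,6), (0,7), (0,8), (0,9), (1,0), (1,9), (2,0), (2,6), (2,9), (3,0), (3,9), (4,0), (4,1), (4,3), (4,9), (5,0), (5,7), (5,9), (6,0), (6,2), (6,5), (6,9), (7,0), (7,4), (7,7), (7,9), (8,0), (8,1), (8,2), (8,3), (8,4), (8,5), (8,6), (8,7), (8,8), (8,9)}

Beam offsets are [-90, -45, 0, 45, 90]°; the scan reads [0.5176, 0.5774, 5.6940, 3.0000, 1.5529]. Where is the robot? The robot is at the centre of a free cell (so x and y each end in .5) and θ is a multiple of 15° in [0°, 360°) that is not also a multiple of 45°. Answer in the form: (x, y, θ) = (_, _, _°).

(x, y, θ) = (2.5, 7.5, 345°)

Candidates: 48 free-cell centres × 16 headings = 768 poses. Raycast each; keep the one whose scan matches to 4 dp.
  (2.5, 4.5, 255°): beam 1 = 1.5529 ≠ 0.5176 ✗
  (7.5, 8.5, 330°): beam 1 = 0.5774 ≠ 0.5176 ✗
  (5.5, 3.5, 15°): beam 1 = 2.5882 ≠ 0.5176 ✗
  …
  (2.5, 7.5, 345°): r_1=0.5176, r_2=0.5774, r_3=5.6940, r_4=3.0000, r_5=1.5529 — all match ✓
Only this pose fits every beam.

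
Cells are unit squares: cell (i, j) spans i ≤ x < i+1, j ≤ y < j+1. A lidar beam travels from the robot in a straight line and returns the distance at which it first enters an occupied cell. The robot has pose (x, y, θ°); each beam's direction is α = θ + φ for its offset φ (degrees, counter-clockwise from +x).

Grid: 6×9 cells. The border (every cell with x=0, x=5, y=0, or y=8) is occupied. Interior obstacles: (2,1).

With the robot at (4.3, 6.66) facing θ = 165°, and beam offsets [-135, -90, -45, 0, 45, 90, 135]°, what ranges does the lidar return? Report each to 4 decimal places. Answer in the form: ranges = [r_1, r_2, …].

ranges = [0.8083, 1.3873, 1.5473, 3.4164, 3.8105, 5.0228, 1.4000]

beam 1: φ=-135°, α=30°
  cosα=0.8660 sinα=0.5000 | (4,6) | tMaxX 0.8083 tMaxY 0.6800 | tΔX 1.1547 tΔY 2.0000
    t=0.6800 [y] (4,7)
    t=0.8083 [x] (5,7) — stop
  → r_1 = 0.8083
beam 2: φ=-90°, α=75°
  cosα=0.2588 sinα=0.9659 | (4,6) | tMaxX 2.7046 tMaxY 0.3520 | tΔX 3.8637 tΔY 1.0353
    t=0.3520 [y] (4,7)
    t=1.3873 [y] (4,8) — stop
  → r_2 = 1.3873
beam 3: φ=-45°, α=120°
  cosα=-0.5000 sinα=0.8660 | (4,6) | tMaxX 0.6000 tMaxY 0.3926 | tΔX 2.0000 tΔY 1.1547
    t=0.3926 [y] (4,7)
    t=0.6000 [x] (3,7)
    t=1.5473 [y] (3,8) — stop
  → r_3 = 1.5473
beam 4: φ=0°, α=165°
  cosα=-0.9659 sinα=0.2588 | (4,6) | tMaxX 0.3106 tMaxY 1.3137 | tΔX 1.0353 tΔY 3.8637
    t=0.3106 [x] (3,6)
    t=1.3137 [y] (3,7)
    t=1.3459 [x] (2,7)
    t=2.3811 [x] (1,7)
    t=3.4164 [x] (0,7) — stop
  → r_4 = 3.4164
beam 5: φ=45°, α=210°
  cosα=-0.8660 sinα=-0.5000 | (4,6) | tMaxX 0.3464 tMaxY 1.3200 | tΔX 1.1547 tΔY 2.0000
    t=0.3464 [x] (3,6)
    t=1.3200 [y] (3,5)
    t=1.5011 [x] (2,5)
    t=2.6558 [x] (1,5)
    t=3.3200 [y] (1,4)
    t=3.8105 [x] (0,4) — stop
  → r_5 = 3.8105
beam 6: φ=90°, α=255°
  cosα=-0.2588 sinα=-0.9659 | (4,6) | tMaxX 1.1591 tMaxY 0.6833 | tΔX 3.8637 tΔY 1.0353
    t=0.6833 [y] (4,5)
    t=1.1591 [x] (3,5)
    t=1.7186 [y] (3,4)
    t=2.7538 [y] (3,3)
    t=3.7891 [y] (3,2)
    t=4.8244 [y] (3,1)
    t=5.0228 [x] (2,1) — stop
  → r_6 = 5.0228
beam 7: φ=135°, α=300°
  cosα=0.5000 sinα=-0.8660 | (4,6) | tMaxX 1.4000 tMaxY 0.7621 | tΔX 2.0000 tΔY 1.1547
    t=0.7621 [y] (4,5)
    t=1.4000 [x] (5,5) — stop
  → r_7 = 1.4000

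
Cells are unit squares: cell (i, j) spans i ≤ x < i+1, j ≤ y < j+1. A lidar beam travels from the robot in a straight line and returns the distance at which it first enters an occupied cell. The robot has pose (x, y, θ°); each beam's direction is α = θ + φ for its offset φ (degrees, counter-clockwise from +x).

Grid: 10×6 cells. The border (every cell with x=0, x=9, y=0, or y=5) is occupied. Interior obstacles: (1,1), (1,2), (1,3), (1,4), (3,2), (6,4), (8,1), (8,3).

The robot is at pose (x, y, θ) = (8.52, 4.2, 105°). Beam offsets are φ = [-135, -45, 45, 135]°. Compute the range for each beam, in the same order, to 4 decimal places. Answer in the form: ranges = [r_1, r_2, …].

ranges = [0.4000, 0.9238, 1.6000, 0.2309]

beam 1: φ=-135°, α=330°
  d=(0.8660,-0.5000)  start (8,4)  tX=0.5543 tY=0.4000  stride 1/|dx|=1.1547 1/|dy|=2.0000
    cross y-line → (8,3), t=0.4000 (wall)
  → r_1 = 0.4000
beam 2: φ=-45°, α=60°
  d=(0.5000,0.8660)  start (8,4)  tX=0.9600 tY=0.9238  stride 1/|dx|=2.0000 1/|dy|=1.1547
    cross y-line → (8,5), t=0.9238 (wall)
  → r_2 = 0.9238
beam 3: φ=45°, α=150°
  d=(-0.8660,0.5000)  start (8,4)  tX=0.6004 tY=1.6000  stride 1/|dx|=1.1547 1/|dy|=2.0000
    cross x-line → (7,4), t=0.6004
    cross y-line → (7,5), t=1.6000 (wall)
  → r_3 = 1.6000
beam 4: φ=135°, α=240°
  d=(-0.5000,-0.8660)  start (8,4)  tX=1.0400 tY=0.2309  stride 1/|dx|=2.0000 1/|dy|=1.1547
    cross y-line → (8,3), t=0.2309 (wall)
  → r_4 = 0.2309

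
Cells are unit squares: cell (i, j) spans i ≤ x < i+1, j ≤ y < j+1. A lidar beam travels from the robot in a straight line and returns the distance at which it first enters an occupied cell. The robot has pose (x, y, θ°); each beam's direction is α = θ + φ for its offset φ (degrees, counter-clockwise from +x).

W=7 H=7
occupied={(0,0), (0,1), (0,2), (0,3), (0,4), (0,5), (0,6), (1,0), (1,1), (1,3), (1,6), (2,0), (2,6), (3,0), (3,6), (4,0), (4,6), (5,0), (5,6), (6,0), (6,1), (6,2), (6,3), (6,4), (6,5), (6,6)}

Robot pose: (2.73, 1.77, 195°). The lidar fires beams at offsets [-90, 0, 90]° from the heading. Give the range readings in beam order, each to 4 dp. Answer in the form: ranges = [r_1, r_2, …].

beam 1: φ=-90°, α=105°
  d=(-0.2588,0.9659)  start (2,1)  tX=2.8205 tY=0.2381  stride 1/|dx|=3.8637 1/|dy|=1.0353
    cross y-line → (2,2), t=0.2381
    cross y-line → (2,3), t=1.2734
    cross y-line → (2,4), t=2.3087
    cross x-line → (1,4), t=2.8205
    cross y-line → (1,5), t=3.3439
    cross y-line → (1,6), t=4.3792 (wall)
  → r_1 = 4.3792
beam 2: φ=0°, α=195°
  d=(-0.9659,-0.2588)  start (2,1)  tX=0.7558 tY=2.9751  stride 1/|dx|=1.0353 1/|dy|=3.8637
    cross x-line → (1,1), t=0.7558 (wall)
  → r_2 = 0.7558
beam 3: φ=90°, α=285°
  d=(0.2588,-0.9659)  start (2,1)  tX=1.0432 tY=0.7972  stride 1/|dx|=3.8637 1/|dy|=1.0353
    cross y-line → (2,0), t=0.7972 (wall)
  → r_3 = 0.7972

ranges = [4.3792, 0.7558, 0.7972]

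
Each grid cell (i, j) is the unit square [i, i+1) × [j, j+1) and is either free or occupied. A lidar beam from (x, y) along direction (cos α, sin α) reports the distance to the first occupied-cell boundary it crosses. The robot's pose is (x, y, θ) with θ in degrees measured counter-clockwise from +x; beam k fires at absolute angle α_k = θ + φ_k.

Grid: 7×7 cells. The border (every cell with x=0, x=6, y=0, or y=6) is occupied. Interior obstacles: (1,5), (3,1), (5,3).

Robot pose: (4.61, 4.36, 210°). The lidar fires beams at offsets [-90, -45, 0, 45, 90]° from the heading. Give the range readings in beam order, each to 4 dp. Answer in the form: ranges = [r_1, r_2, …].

beam 1: φ=-90°, α=120°
  d=(-0.5000,0.8660)  start (4,4)  tX=1.2200 tY=0.7390  stride 1/|dx|=2.0000 1/|dy|=1.1547
    cross y-line → (4,5), t=0.7390
    cross x-line → (3,5), t=1.2200
    cross y-line → (3,6), t=1.8937 (wall)
  → r_1 = 1.8937
beam 2: φ=-45°, α=165°
  d=(-0.9659,0.2588)  start (4,4)  tX=0.6315 tY=2.4728  stride 1/|dx|=1.0353 1/|dy|=3.8637
    cross x-line → (3,4), t=0.6315
    cross x-line → (2,4), t=1.6668
    cross y-line → (2,5), t=2.4728
    cross x-line → (1,5), t=2.7021 (wall)
  → r_2 = 2.7021
beam 3: φ=0°, α=210°
  d=(-0.8660,-0.5000)  start (4,4)  tX=0.7044 tY=0.7200  stride 1/|dx|=1.1547 1/|dy|=2.0000
    cross x-line → (3,4), t=0.7044
    cross y-line → (3,3), t=0.7200
    cross x-line → (2,3), t=1.8591
    cross y-line → (2,2), t=2.7200
    cross x-line → (1,2), t=3.0138
    cross x-line → (0,2), t=4.1685 (wall)
  → r_3 = 4.1685
beam 4: φ=45°, α=255°
  d=(-0.2588,-0.9659)  start (4,4)  tX=2.3569 tY=0.3727  stride 1/|dx|=3.8637 1/|dy|=1.0353
    cross y-line → (4,3), t=0.3727
    cross y-line → (4,2), t=1.4080
    cross x-line → (3,2), t=2.3569
    cross y-line → (3,1), t=2.4433 (wall)
  → r_4 = 2.4433
beam 5: φ=90°, α=300°
  d=(0.5000,-0.8660)  start (4,4)  tX=0.7800 tY=0.4157  stride 1/|dx|=2.0000 1/|dy|=1.1547
    cross y-line → (4,3), t=0.4157
    cross x-line → (5,3), t=0.7800 (wall)
  → r_5 = 0.7800

ranges = [1.8937, 2.7021, 4.1685, 2.4433, 0.7800]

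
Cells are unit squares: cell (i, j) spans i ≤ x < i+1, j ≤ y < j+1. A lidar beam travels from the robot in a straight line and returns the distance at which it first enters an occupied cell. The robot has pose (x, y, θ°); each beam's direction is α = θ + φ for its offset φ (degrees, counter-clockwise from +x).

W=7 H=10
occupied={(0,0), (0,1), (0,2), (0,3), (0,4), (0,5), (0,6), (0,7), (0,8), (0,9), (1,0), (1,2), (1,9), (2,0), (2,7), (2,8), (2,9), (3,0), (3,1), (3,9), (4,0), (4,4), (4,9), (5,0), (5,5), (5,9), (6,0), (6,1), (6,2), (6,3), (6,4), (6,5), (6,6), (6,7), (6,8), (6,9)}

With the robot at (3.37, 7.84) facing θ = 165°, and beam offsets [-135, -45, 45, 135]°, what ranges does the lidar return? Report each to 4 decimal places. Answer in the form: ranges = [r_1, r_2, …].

ranges = [2.3200, 0.7400, 0.4272, 3.2600]

beam 1: φ=-135°, α=30°
  dir = (cos 30°, sin 30°) = (0.8660, 0.5000); from cell (3,7)
  next x-line at t=0.7275, next y-line at t=0.3200; Δt_x=1.1547, Δt_y=2.0000
    y: enter (3,8) at t=0.3200
    x: enter (4,8) at t=0.7275
    x: enter (5,8) at t=1.8822
    y: enter (5,9) at t=2.3200 ← occupied
  → r_1 = 2.3200
beam 2: φ=-45°, α=120°
  dir = (cos 120°, sin 120°) = (-0.5000, 0.8660); from cell (3,7)
  next x-line at t=0.7400, next y-line at t=0.1848; Δt_x=2.0000, Δt_y=1.1547
    y: enter (3,8) at t=0.1848
    x: enter (2,8) at t=0.7400 ← occupied
  → r_2 = 0.7400
beam 3: φ=45°, α=210°
  dir = (cos 210°, sin 210°) = (-0.8660, -0.5000); from cell (3,7)
  next x-line at t=0.4272, next y-line at t=1.6800; Δt_x=1.1547, Δt_y=2.0000
    x: enter (2,7) at t=0.4272 ← occupied
  → r_3 = 0.4272
beam 4: φ=135°, α=300°
  dir = (cos 300°, sin 300°) = (0.5000, -0.8660); from cell (3,7)
  next x-line at t=1.2600, next y-line at t=0.9699; Δt_x=2.0000, Δt_y=1.1547
    y: enter (3,6) at t=0.9699
    x: enter (4,6) at t=1.2600
    y: enter (4,5) at t=2.1246
    x: enter (5,5) at t=3.2600 ← occupied
  → r_4 = 3.2600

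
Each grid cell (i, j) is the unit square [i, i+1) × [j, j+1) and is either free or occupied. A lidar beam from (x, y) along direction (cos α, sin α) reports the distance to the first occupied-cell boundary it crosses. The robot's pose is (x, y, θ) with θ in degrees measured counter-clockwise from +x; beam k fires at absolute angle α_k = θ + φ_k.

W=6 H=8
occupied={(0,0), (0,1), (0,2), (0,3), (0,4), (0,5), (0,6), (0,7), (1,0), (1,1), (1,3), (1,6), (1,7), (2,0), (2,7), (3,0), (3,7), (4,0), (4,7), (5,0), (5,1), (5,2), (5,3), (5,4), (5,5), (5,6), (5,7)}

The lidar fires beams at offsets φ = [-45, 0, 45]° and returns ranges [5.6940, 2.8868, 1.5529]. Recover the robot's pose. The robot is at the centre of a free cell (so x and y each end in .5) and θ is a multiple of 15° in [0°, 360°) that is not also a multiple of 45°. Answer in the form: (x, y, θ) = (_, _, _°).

Enumerate (i+0.5, j+0.5, θ) over the 21 free cells and 16 admissible headings. For each, cast all 3 beams and compare to the given ranges.
  (2.5, 5.5, 210°): beam 1 = 1.5529 ≠ 5.6940 ✗
  (3.5, 1.5, 120°): beam 2 = 5.0000 ≠ 2.8868 ✗
  (4.5, 5.5, 345°): beam 1 = 1.0000 ≠ 5.6940 ✗
  …
  (3.5, 1.5, 150°): r_1=5.6940, r_2=2.8868, r_3=1.5529 — all match ✓
Only this pose fits every beam.

(x, y, θ) = (3.5, 1.5, 150°)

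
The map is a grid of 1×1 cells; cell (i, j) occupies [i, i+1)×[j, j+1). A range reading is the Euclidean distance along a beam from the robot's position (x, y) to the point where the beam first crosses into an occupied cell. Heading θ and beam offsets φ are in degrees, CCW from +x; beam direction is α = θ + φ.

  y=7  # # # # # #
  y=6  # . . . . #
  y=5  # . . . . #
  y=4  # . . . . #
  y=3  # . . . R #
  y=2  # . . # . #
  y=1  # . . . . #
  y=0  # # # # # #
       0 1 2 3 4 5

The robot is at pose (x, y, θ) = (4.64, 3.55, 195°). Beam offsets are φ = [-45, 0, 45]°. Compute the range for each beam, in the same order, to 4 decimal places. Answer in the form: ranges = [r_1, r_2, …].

beam 1: φ=-45°, α=150°
  direction (-0.8660, 0.5000); cell (4,3); t to first gridline: x 0.7390, y 0.9000 (then +1.1547 / +2.0000)
    (3,3) via x @ 0.7390
    (3,4) via y @ 0.9000
    (2,4) via x @ 1.8937
    (2,5) via y @ 2.9000
    (1,5) via x @ 3.0484
    (0,5) via x @ 4.2031  # hit
  → r_1 = 4.2031
beam 2: φ=0°, α=195°
  direction (-0.9659, -0.2588); cell (4,3); t to first gridline: x 0.6626, y 2.1250 (then +1.0353 / +3.8637)
    (3,3) via x @ 0.6626
    (2,3) via x @ 1.6979
    (2,2) via y @ 2.1250
    (1,2) via x @ 2.7331
    (0,2) via x @ 3.7684  # hit
  → r_2 = 3.7684
beam 3: φ=45°, α=240°
  direction (-0.5000, -0.8660); cell (4,3); t to first gridline: x 1.2800, y 0.6351 (then +2.0000 / +1.1547)
    (4,2) via y @ 0.6351
    (3,2) via x @ 1.2800  # hit
  → r_3 = 1.2800

ranges = [4.2031, 3.7684, 1.2800]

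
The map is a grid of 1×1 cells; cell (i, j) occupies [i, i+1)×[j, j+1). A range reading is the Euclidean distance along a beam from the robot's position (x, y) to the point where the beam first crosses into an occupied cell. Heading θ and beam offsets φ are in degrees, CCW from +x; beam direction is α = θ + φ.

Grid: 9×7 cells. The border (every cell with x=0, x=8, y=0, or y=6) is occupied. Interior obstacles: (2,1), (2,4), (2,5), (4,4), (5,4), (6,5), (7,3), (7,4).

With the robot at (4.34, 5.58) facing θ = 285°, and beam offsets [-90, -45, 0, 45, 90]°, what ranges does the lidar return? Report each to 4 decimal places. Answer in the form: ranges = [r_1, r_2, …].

beam 1: φ=-90°, α=195°
  d=(-0.9659,-0.2588)  start (4,5)  tX=0.3520 tY=2.2409  stride 1/|dx|=1.0353 1/|dy|=3.8637
    cross x-line → (3,5), t=0.3520
    cross x-line → (2,5), t=1.3873 (wall)
  → r_1 = 1.3873
beam 2: φ=-45°, α=240°
  d=(-0.5000,-0.8660)  start (4,5)  tX=0.6800 tY=0.6697  stride 1/|dx|=2.0000 1/|dy|=1.1547
    cross y-line → (4,4), t=0.6697 (wall)
  → r_2 = 0.6697
beam 3: φ=0°, α=285°
  d=(0.2588,-0.9659)  start (4,5)  tX=2.5500 tY=0.6005  stride 1/|dx|=3.8637 1/|dy|=1.0353
    cross y-line → (4,4), t=0.6005 (wall)
  → r_3 = 0.6005
beam 4: φ=45°, α=330°
  d=(0.8660,-0.5000)  start (4,5)  tX=0.7621 tY=1.1600  stride 1/|dx|=1.1547 1/|dy|=2.0000
    cross x-line → (5,5), t=0.7621
    cross y-line → (5,4), t=1.1600 (wall)
  → r_4 = 1.1600
beam 5: φ=90°, α=15°
  d=(0.9659,0.2588)  start (4,5)  tX=0.6833 tY=1.6228  stride 1/|dx|=1.0353 1/|dy|=3.8637
    cross x-line → (5,5), t=0.6833
    cross y-line → (5,6), t=1.6228 (wall)
  → r_5 = 1.6228

ranges = [1.3873, 0.6697, 0.6005, 1.1600, 1.6228]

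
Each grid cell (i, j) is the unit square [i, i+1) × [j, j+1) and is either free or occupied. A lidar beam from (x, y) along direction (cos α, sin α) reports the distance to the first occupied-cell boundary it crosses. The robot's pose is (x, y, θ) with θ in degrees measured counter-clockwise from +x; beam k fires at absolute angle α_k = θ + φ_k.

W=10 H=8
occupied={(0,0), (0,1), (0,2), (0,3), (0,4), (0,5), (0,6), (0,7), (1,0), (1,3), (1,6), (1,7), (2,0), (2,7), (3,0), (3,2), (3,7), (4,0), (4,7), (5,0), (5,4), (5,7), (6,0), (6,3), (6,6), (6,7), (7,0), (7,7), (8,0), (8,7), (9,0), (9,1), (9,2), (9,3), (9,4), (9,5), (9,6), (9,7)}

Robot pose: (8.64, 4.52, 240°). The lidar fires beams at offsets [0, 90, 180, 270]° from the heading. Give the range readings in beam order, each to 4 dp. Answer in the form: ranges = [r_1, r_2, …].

ranges = [4.0645, 0.4157, 0.7200, 2.9600]

beam 1: φ=0°, α=240°
  cosα=-0.5000 sinα=-0.8660 | (8,4) | tMaxX 1.2800 tMaxY 0.6004 | tΔX 2.0000 tΔY 1.1547
    t=0.6004 [y] (8,3)
    t=1.2800 [x] (7,3)
    t=1.7551 [y] (7,2)
    t=2.9098 [y] (7,1)
    t=3.2800 [x] (6,1)
    t=4.0645 [y] (6,0) — stop
  → r_1 = 4.0645
beam 2: φ=90°, α=330°
  cosα=0.8660 sinα=-0.5000 | (8,4) | tMaxX 0.4157 tMaxY 1.0400 | tΔX 1.1547 tΔY 2.0000
    t=0.4157 [x] (9,4) — stop
  → r_2 = 0.4157
beam 3: φ=180°, α=60°
  cosα=0.5000 sinα=0.8660 | (8,4) | tMaxX 0.7200 tMaxY 0.5543 | tΔX 2.0000 tΔY 1.1547
    t=0.5543 [y] (8,5)
    t=0.7200 [x] (9,5) — stop
  → r_3 = 0.7200
beam 4: φ=270°, α=150°
  cosα=-0.8660 sinα=0.5000 | (8,4) | tMaxX 0.7390 tMaxY 0.9600 | tΔX 1.1547 tΔY 2.0000
    t=0.7390 [x] (7,4)
    t=0.9600 [y] (7,5)
    t=1.8937 [x] (6,5)
    t=2.9600 [y] (6,6) — stop
  → r_4 = 2.9600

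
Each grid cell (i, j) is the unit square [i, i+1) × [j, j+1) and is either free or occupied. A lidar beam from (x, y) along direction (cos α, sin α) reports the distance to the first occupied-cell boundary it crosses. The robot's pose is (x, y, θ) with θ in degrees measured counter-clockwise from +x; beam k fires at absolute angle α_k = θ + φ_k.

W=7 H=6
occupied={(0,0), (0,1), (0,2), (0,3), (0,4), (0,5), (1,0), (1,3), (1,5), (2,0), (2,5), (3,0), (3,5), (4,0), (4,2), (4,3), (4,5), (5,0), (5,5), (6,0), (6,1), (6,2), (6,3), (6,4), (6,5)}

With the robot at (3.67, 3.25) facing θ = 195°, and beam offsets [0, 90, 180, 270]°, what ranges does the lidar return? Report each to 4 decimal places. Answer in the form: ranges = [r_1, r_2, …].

beam 1: φ=0°, α=195°
  direction (-0.9659, -0.2588); cell (3,3); t to first gridline: x 0.6936, y 0.9659 (then +1.0353 / +3.8637)
    (2,3) via x @ 0.6936
    (2,2) via y @ 0.9659
    (1,2) via x @ 1.7289
    (0,2) via x @ 2.7642  # hit
  → r_1 = 2.7642
beam 2: φ=90°, α=285°
  direction (0.2588, -0.9659); cell (3,3); t to first gridline: x 1.2750, y 0.2588 (then +3.8637 / +1.0353)
    (3,2) via y @ 0.2588
    (4,2) via x @ 1.2750  # hit
  → r_2 = 1.2750
beam 3: φ=180°, α=15°
  direction (0.9659, 0.2588); cell (3,3); t to first gridline: x 0.3416, y 2.8978 (then +1.0353 / +3.8637)
    (4,3) via x @ 0.3416  # hit
  → r_3 = 0.3416
beam 4: φ=270°, α=105°
  direction (-0.2588, 0.9659); cell (3,3); t to first gridline: x 2.5887, y 0.7765 (then +3.8637 / +1.0353)
    (3,4) via y @ 0.7765
    (3,5) via y @ 1.8117  # hit
  → r_4 = 1.8117

ranges = [2.7642, 1.2750, 0.3416, 1.8117]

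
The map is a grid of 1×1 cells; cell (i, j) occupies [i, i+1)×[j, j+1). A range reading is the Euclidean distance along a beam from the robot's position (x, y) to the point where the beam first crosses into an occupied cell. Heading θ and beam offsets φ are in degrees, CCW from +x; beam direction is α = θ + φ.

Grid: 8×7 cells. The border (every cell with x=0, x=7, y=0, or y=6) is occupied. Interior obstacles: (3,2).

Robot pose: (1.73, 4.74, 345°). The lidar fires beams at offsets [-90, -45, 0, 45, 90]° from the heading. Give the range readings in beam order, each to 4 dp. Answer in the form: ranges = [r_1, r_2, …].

ranges = [2.8205, 2.5400, 5.4559, 2.5200, 1.3044]

beam 1: φ=-90°, α=255°
  dir = (cos 255°, sin 255°) = (-0.2588, -0.9659); from cell (1,4)
  next x-line at t=2.8205, next y-line at t=0.7661; Δt_x=3.8637, Δt_y=1.0353
    y: enter (1,3) at t=0.7661
    y: enter (1,2) at t=1.8014
    x: enter (0,2) at t=2.8205 ← occupied
  → r_1 = 2.8205
beam 2: φ=-45°, α=300°
  dir = (cos 300°, sin 300°) = (0.5000, -0.8660); from cell (1,4)
  next x-line at t=0.5400, next y-line at t=0.8545; Δt_x=2.0000, Δt_y=1.1547
    x: enter (2,4) at t=0.5400
    y: enter (2,3) at t=0.8545
    y: enter (2,2) at t=2.0092
    x: enter (3,2) at t=2.5400 ← occupied
  → r_2 = 2.5400
beam 3: φ=0°, α=345°
  dir = (cos 345°, sin 345°) = (0.9659, -0.2588); from cell (1,4)
  next x-line at t=0.2795, next y-line at t=2.8591; Δt_x=1.0353, Δt_y=3.8637
    x: enter (2,4) at t=0.2795
    x: enter (3,4) at t=1.3148
    x: enter (4,4) at t=2.3501
    y: enter (4,3) at t=2.8591
    x: enter (5,3) at t=3.3854
    x: enter (6,3) at t=4.4206
    x: enter (7,3) at t=5.4559 ← occupied
  → r_3 = 5.4559
beam 4: φ=45°, α=30°
  dir = (cos 30°, sin 30°) = (0.8660, 0.5000); from cell (1,4)
  next x-line at t=0.3118, next y-line at t=0.5200; Δt_x=1.1547, Δt_y=2.0000
    x: enter (2,4) at t=0.3118
    y: enter (2,5) at t=0.5200
    x: enter (3,5) at t=1.4665
    y: enter (3,6) at t=2.5200 ← occupied
  → r_4 = 2.5200
beam 5: φ=90°, α=75°
  dir = (cos 75°, sin 75°) = (0.2588, 0.9659); from cell (1,4)
  next x-line at t=1.0432, next y-line at t=0.2692; Δt_x=3.8637, Δt_y=1.0353
    y: enter (1,5) at t=0.2692
    x: enter (2,5) at t=1.0432
    y: enter (2,6) at t=1.3044 ← occupied
  → r_5 = 1.3044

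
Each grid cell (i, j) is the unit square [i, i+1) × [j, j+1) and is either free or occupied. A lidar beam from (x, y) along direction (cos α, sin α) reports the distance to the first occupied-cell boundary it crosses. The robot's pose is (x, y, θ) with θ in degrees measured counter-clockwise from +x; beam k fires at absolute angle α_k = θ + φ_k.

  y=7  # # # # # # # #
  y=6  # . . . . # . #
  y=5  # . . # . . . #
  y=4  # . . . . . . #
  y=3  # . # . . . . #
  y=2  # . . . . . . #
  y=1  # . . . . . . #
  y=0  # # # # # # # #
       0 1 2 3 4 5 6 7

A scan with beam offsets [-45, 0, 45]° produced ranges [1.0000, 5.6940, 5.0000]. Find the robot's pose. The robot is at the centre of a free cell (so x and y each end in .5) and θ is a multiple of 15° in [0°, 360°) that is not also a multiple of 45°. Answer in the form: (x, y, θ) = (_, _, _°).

The pose lattice has 33·16 = 528 candidates. Test each by forward raycasting.
  (3.5, 3.5, 255°): beam 1 = 0.5774 ≠ 1.0000 ✗
  (5.5, 4.5, 330°): beam 1 = 3.6235 ≠ 1.0000 ✗
  (1.5, 4.5, 30°): beam 1 = 5.6940 ≠ 1.0000 ✗
  …
  (4.5, 6.5, 255°): r_1=1.0000, r_2=5.6940, r_3=5.0000 — all match ✓
Only this pose fits every beam.

(x, y, θ) = (4.5, 6.5, 255°)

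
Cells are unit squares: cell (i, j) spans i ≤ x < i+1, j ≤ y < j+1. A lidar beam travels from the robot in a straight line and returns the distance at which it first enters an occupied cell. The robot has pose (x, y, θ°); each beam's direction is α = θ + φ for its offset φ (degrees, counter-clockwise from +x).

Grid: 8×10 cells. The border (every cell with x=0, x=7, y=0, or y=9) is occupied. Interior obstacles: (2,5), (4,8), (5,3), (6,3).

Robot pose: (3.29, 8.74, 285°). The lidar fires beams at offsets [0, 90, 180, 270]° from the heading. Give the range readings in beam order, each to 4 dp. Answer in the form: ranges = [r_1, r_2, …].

ranges = [8.0130, 0.7350, 0.2692, 2.3708]

beam 1: φ=0°, α=285°
  cosα=0.2588 sinα=-0.9659 | (3,8) | tMaxX 2.7432 tMaxY 0.7661 | tΔX 3.8637 tΔY 1.0353
    t=0.7661 [y] (3,7)
    t=1.8014 [y] (3,6)
    t=2.7432 [x] (4,6)
    t=2.8367 [y] (4,5)
    t=3.8719 [y] (4,4)
    t=4.9072 [y] (4,3)
    t=5.9425 [y] (4,2)
    t=6.6069 [x] (5,2)
    t=6.9778 [y] (5,1)
    t=8.0130 [y] (5,0) — stop
  → r_1 = 8.0130
beam 2: φ=90°, α=15°
  cosα=0.9659 sinα=0.2588 | (3,8) | tMaxX 0.7350 tMaxY 1.0046 | tΔX 1.0353 tΔY 3.8637
    t=0.7350 [x] (4,8) — stop
  → r_2 = 0.7350
beam 3: φ=180°, α=105°
  cosα=-0.2588 sinα=0.9659 | (3,8) | tMaxX 1.1205 tMaxY 0.2692 | tΔX 3.8637 tΔY 1.0353
    t=0.2692 [y] (3,9) — stop
  → r_3 = 0.2692
beam 4: φ=270°, α=195°
  cosα=-0.9659 sinα=-0.2588 | (3,8) | tMaxX 0.3002 tMaxY 2.8591 | tΔX 1.0353 tΔY 3.8637
    t=0.3002 [x] (2,8)
    t=1.3355 [x] (1,8)
    t=2.3708 [x] (0,8) — stop
  → r_4 = 2.3708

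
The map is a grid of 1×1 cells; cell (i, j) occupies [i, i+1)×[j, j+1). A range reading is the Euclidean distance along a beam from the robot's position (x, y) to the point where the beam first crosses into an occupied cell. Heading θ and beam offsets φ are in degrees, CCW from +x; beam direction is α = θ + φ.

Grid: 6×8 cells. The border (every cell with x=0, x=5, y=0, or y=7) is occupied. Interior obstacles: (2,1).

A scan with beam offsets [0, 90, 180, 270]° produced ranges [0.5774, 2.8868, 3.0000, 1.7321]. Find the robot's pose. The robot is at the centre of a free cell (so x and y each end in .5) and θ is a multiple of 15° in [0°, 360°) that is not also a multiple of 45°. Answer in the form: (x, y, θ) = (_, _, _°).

Enumerate (i+0.5, j+0.5, θ) over the 23 free cells and 16 admissible headings. For each, cast all 4 beams and compare to the given ranges.
  (2.5, 3.5, 105°): beam 1 = 3.6235 ≠ 0.5774 ✗
  (2.5, 2.5, 285°): beam 1 = 0.5176 ≠ 0.5774 ✗
  (2.5, 4.5, 105°): beam 1 = 2.5882 ≠ 0.5774 ✗
  (4.5, 3.5, 165°): beam 1 = 3.6235 ≠ 0.5774 ✗
  (4.5, 2.5, 120°): beam 1 = 5.1962 ≠ 0.5774 ✗
  …
  (2.5, 2.5, 300°): r_1=0.5774, r_2=2.8868, r_3=3.0000, r_4=1.7321 — all match ✓
Only this pose fits every beam.

(x, y, θ) = (2.5, 2.5, 300°)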